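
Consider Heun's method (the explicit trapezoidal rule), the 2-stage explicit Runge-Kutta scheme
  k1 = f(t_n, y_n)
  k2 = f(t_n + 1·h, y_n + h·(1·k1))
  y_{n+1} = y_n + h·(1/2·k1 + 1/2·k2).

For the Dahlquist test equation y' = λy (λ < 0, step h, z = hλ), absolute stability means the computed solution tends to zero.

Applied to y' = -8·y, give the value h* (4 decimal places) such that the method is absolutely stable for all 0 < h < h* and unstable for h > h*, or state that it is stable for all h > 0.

Set f=λy, z=hλ:
  order 2, 2-stage ⇒ R(z)=1+z+z^2/2
  (e.g. R(-0.93)=0.50245, |R|=0.50245)

Find x<0 with |R(x)|<1.
x=-0.93: |R|=0.5025
|R(-1.48)|=0.6152 |R(-1.06)|=0.5018 |R(-0.97)|=0.5005
Bisect:
  x_lo=-2.4861 |R|=1.6043  x_hi=-0.3378 |R|=0.7192
  mid=-1.41197 |R|=0.58486 →hi
  mid=-1.94904 |R|=0.95034 →hi
  mid=-2.21758 |R|=1.24125 →lo
  mid=-2.08331 |R|=1.08678 →lo
  mid=-2.01617 |R|=1.01631 →lo
  mid=-1.98261 |R|=0.98276 →hi
  mid=-1.99939 |R|=0.99939 →hi
  ...
  [-2.00005,-1.99992] ⇒ x*=-2.0000
Stable set (-2.0000, 0).

(-2.0000,0); λ=-8 ⇒ h* = 0.2500.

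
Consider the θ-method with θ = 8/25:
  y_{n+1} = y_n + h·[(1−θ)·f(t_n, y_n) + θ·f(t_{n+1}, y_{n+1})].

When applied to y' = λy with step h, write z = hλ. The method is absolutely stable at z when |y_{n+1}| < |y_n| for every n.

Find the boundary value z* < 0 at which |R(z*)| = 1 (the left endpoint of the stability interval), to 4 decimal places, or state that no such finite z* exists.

Set f=λy, z=hλ:
  y_{n+1} = y_n + z·[17/25·y_n + 8/25·y_{n+1}] ⇒ (1 − 8/25z)y_{n+1} = (1 + 17/25z)y_n
  Hence R(z) = (1 + 17/25z)/(1 − 8/25z).

Solve |R(x)|<1 on ℝ⁻.
x=-1.41: |R|=0.0284
R=−1: 1+17/25x = −1+8/25x ⇒ -9/25x=2 ⇒ x=2/(-9/25)=-5.5556
Confirm numerically:
  x=-3.771: |R|=0.70887 <1
  x=-2.698: |R|=0.44792 <1
  x=-2.566: |R|=0.40902 <1
  x=-5.951: |R|=1.04902 >1
  x=-5.708: |R|=1.01942 >1
So |R|<1 on (-5.5556, 0).

left endpoint -5.5556.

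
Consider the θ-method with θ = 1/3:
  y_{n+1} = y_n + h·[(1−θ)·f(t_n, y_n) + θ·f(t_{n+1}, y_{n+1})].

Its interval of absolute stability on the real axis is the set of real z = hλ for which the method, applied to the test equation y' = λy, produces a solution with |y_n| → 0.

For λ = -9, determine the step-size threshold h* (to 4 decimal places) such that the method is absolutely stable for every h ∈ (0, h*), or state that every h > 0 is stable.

(-6.0000,0); λ=-9 ⇒ h* = (6)/9 = 0.6667.

With y'=λy (z=hλ):
  y_{n+1} = y_n + z·[2/3·y_n + 1/3·y_{n+1}] ⇒ (1 − 1/3z)y_{n+1} = (1 + 2/3z)y_n
  ⇒ R(z) = (1 + 2/3z)/(1 − 1/3z).

Solve |R(x)|<1 on ℝ⁻.
x=-0.56: |R|=0.5281
R=−1: 1+2/3x = −1+1/3x ⇒ -1/3x=2 ⇒ x=2/(-1/3)=-6.0000
Confirm numerically:
  x=-5.244: |R|=0.90830 <1
  x=-5.109: |R|=0.89012 <1
  x=-4.439: |R|=0.79016 <1
  x=-3.951: |R|=0.70522 <1
  x=-6.246: |R|=1.02661 >1
  x=-6.224: |R|=1.02428 >1
  x=-6.073: |R|=1.00805 >1
Stable set (-6.0000, 0).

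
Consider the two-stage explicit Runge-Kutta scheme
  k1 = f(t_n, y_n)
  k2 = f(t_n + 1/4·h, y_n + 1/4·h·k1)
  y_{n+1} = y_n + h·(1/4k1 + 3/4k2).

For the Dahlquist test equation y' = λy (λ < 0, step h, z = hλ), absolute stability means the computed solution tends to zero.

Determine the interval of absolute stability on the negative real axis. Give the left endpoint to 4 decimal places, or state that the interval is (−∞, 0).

On y'=λy, z=hλ:
  k1=λy_n ⇒ h·k1=z·y_n;  k2=λ(1+1/4z)y_n ⇒ h·k2=z(1+1/4z)y_n
  y_{n+1}/y_n = 1 + 1/4z + 3/4z(1+1/4z) = 1 + z + 3/16z²
  ⇒ R(z) = 1 + z + 3/16z².

Boundary: |R(x)|=1, x<0.
x=-0.44: |R|=0.5963
R=1: x+3/16x²=0 ⇒ x=−16/3=-5.3333; min R=1−1/(4·3/16)=-0.3333>−1
Confirm numerically:
  x=-5.024: |R|=0.70861 <1
  x=-4.747: |R|=0.47813 <1
  x=-4.431: |R|=0.25033 <1
  x=-2.657: |R|=0.33332 <1
  x=-5.839: |R|=1.55361 >1
  x=-5.453: |R|=1.12235 >1
  x=-5.360: |R|=1.02680 >1
Interval (-5.3333, 0).

(-5.3333, 0).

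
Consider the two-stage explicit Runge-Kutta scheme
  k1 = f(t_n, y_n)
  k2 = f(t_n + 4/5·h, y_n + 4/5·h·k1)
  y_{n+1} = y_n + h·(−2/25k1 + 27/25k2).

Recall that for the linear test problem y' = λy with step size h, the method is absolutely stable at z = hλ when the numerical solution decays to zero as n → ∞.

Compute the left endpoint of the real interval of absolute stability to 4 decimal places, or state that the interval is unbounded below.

left endpoint -1.1574.

Set f=λy, z=hλ:
  k1=λy_n ⇒ h·k1=z·y_n;  k2=λ(1+4/5z)y_n ⇒ h·k2=z(1+4/5z)y_n
  y_{n+1}/y_n = 1 − 2/25z + 27/25z(1+4/5z) = 1 + z + 108/125z²
  so R(z) = 1 + z + 108/125z².

Boundary: |R(x)|=1, x<0.
x=-0.57: |R|=0.7107
R=1: x+108/125x²=0 ⇒ x=−125/108=-1.1574; min R=1−1/(4·108/125)=0.7106>−1
Confirm numerically:
  x=-1.062: |R|=0.91246 <1
  x=-1.020: |R|=0.87891 <1
  x=-0.756: |R|=0.73781 <1
  x=-0.716: |R|=0.72693 <1
  x=-1.682: |R|=1.76236 >1
  x=-1.614: |R|=1.63672 >1
  x=-1.204: |R|=1.04847 >1
Stable set (-1.1574, 0).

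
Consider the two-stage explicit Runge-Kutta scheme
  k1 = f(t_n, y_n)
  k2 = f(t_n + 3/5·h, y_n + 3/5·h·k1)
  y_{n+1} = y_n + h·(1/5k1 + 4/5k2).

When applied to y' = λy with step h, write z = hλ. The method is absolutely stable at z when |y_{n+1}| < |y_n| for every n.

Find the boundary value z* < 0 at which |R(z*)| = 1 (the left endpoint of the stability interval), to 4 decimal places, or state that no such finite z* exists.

z* = -2.0833.

On y'=λy, z=hλ:
  k1=λy_n ⇒ h·k1=z·y_n;  k2=λ(1+3/5z)y_n ⇒ h·k2=z(1+3/5z)y_n
  y_{n+1}/y_n = 1 + 1/5z + 4/5z(1+3/5z) = 1 + z + 12/25z²
  R(z) = 1 + z + 12/25z².

Find x<0 with |R(x)|<1.
x=-0.83: |R|=0.5007
R=1: x+12/25x²=0 ⇒ x=−25/12=-2.0833; min R=1−1/(4·12/25)=0.4792>−1
Confirm numerically:
  x=-1.715: |R|=0.69679 <1
  x=-1.493: |R|=0.57694 <1
  x=-1.259: |R|=0.50184 <1
  x=-0.924: |R|=0.48581 <1
  x=-2.587: |R|=1.62543 >1
  x=-2.508: |R|=1.51123 >1
  x=-2.270: |R|=1.20339 >1
Interval (-2.0833, 0).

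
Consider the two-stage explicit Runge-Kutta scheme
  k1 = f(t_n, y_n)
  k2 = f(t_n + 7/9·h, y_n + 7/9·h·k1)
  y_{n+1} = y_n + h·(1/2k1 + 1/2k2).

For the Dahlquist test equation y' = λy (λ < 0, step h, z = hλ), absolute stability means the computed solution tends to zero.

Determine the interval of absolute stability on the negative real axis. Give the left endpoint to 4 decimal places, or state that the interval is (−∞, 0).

Set f=λy, z=hλ:
  k1=λy_n ⇒ h·k1=z·y_n;  k2=λ(1+7/9z)y_n ⇒ h·k2=z(1+7/9z)y_n
  y_{n+1}/y_n = 1 + 1/2z + 1/2z(1+7/9z) = 1 + z + 7/18z²
  R(z) = 1 + z + 7/18z².

Solve |R(x)|<1 on ℝ⁻.
x=-0.93: |R|=0.4063
R=1: x+7/18x²=0 ⇒ x=−18/7=-2.5714; min R=1−1/(4·7/18)=0.3571>−1
Confirm numerically:
  x=-2.458: |R|=0.89157 <1
  x=-2.407: |R|=0.84609 <1
  x=-1.482: |R|=0.37213 <1
  x=-3.071: |R|=1.59663 >1
  x=-3.055: |R|=1.57451 >1
  x=-2.859: |R|=1.31973 >1
Interval (-2.5714, 0).

z∈(-2.5714,0).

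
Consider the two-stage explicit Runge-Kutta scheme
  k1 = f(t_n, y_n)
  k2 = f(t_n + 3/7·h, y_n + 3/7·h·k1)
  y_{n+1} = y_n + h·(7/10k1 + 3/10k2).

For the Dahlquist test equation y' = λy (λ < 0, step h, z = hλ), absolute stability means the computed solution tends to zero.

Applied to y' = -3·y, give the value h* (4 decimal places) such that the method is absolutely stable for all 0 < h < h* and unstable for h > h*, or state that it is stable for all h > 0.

(-7.7778,0); λ=-3 ⇒ h* = (70/9)/3 = 2.5926.

Test eqn y'=λy, z=hλ:
  k1=λy_n ⇒ h·k1=z·y_n;  k2=λ(1+3/7z)y_n ⇒ h·k2=z(1+3/7z)y_n
  y_{n+1}/y_n = 1 + 7/10z + 3/10z(1+3/7z) = 1 + z + 9/70z²
  so R(z) = 1 + z + 9/70z².

Solve |R(x)|<1 on ℝ⁻.
x=-0.8: |R|=0.2823
R=1: x+9/70x²=0 ⇒ x=−70/9=-7.7778; min R=1−1/(4·9/70)=-0.9444>−1
Confirm numerically:
  x=-7.017: |R|=0.31364 <1
  x=-6.132: |R|=0.29753 <1
  x=-5.813: |R|=0.46845 <1
  x=-3.784: |R|=0.94303 <1
  x=-8.032: |R|=1.26253 >1
  x=-7.914: |R|=1.13861 >1
So |R|<1 on (-7.7778, 0).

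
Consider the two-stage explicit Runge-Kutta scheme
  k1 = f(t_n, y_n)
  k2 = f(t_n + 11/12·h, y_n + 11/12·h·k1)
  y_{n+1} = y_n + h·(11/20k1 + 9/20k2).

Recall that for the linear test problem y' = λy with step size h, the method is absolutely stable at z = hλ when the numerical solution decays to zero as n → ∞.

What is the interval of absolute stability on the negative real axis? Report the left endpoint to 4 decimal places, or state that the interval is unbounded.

z∈(-2.4242,0).

Test eqn y'=λy, z=hλ:
  k1=λy_n ⇒ h·k1=z·y_n;  k2=λ(1+11/12z)y_n ⇒ h·k2=z(1+11/12z)y_n
  y_{n+1}/y_n = 1 + 11/20z + 9/20z(1+11/12z) = 1 + z + 33/80z²
  ⇒ R(z) = 1 + z + 33/80z².

Need |R(x)|<1, x<0.
x=-0.64: |R|=0.5290
R=1: x+33/80x²=0 ⇒ x=−80/33=-2.4242; min R=1−1/(4·33/80)=0.3939>−1
Confirm numerically:
  x=-2.016: |R|=0.66051 <1
  x=-1.670: |R|=0.48042 <1
  x=-1.177: |R|=0.39445 <1
  x=-2.931: |R|=1.61269 >1
  x=-2.877: |R|=1.53732 >1
  x=-2.557: |R|=1.14003 >1
Interval (-2.4242, 0).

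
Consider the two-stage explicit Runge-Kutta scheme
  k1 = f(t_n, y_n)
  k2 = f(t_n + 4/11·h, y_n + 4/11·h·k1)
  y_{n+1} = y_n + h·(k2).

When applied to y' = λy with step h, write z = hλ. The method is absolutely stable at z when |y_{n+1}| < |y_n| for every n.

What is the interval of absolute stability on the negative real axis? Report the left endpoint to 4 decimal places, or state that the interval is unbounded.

z∈(-2.7500,0).

With y'=λy (z=hλ):
  k1=λy_n ⇒ h·k1=z·y_n;  k2=λ(1+4/11z)y_n ⇒ h·k2=z(1+4/11z)y_n
  y_{n+1}/y_n = 1 + z(1+4/11z) = 1 + z + 4/11z²
  Hence R(z) = 1 + z + 4/11z².

Boundary: |R(x)|=1, x<0.
x=-1.04: |R|=0.3533
R=1: x+4/11x²=0 ⇒ x=−11/4=-2.7500; min R=1−1/(4·4/11)=0.3125>−1
Confirm numerically:
  x=-2.140: |R|=0.52531 <1
  x=-1.875: |R|=0.40341 <1
  x=-1.318: |R|=0.31368 <1
  x=-3.037: |R|=1.31695 >1
  x=-2.772: |R|=1.02218 >1
So |R|<1 on (-2.7500, 0).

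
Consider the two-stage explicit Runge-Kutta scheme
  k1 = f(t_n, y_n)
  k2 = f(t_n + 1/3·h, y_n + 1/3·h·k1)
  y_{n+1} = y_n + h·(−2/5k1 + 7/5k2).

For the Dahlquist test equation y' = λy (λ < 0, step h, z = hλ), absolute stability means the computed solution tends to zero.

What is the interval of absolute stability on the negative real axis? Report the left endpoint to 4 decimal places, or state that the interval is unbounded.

(-2.1429, 0).

Set f=λy, z=hλ:
  k1=λy_n ⇒ h·k1=z·y_n;  k2=λ(1+1/3z)y_n ⇒ h·k2=z(1+1/3z)y_n
  y_{n+1}/y_n = 1 − 2/5z + 7/5z(1+1/3z) = 1 + z + 7/15z²
  so R(z) = 1 + z + 7/15z².

Find x<0 with |R(x)|<1.
x=-1.68: |R|=0.6371
R=1: x+7/15x²=0 ⇒ x=−15/7=-2.1429; min R=1−1/(4·7/15)=0.4643>−1
Confirm numerically:
  x=-2.093: |R|=0.95130 <1
  x=-1.957: |R|=0.83026 <1
  x=-1.273: |R|=0.48325 <1
  x=-2.730: |R|=1.74802 >1
  x=-2.191: |R|=1.04922 >1
Interval (-2.1429, 0).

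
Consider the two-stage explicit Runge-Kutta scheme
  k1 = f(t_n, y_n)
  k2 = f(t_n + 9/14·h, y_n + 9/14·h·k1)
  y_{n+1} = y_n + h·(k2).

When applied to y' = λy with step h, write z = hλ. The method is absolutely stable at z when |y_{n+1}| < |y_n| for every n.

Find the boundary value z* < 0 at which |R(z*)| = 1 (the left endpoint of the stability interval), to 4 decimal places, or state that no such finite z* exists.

z* = -1.5556.

Test eqn y'=λy, z=hλ:
  k1=λy_n ⇒ h·k1=z·y_n;  k2=λ(1+9/14z)y_n ⇒ h·k2=z(1+9/14z)y_n
  y_{n+1}/y_n = 1 + z(1+9/14z) = 1 + z + 9/14z²
  R(z) = 1 + z + 9/14z².

Find x<0 with |R(x)|<1.
x=-1.1: |R|=0.6779
R=1: x+9/14x²=0 ⇒ x=−14/9=-1.5556; min R=1−1/(4·9/14)=0.6111>−1
Confirm numerically:
  x=-1.507: |R|=0.95296 <1
  x=-1.395: |R|=0.85602 <1
  x=-0.791: |R|=0.61122 <1
  x=-2.148: |R|=1.81808 >1
  x=-1.761: |R|=1.23258 >1
  x=-1.625: |R|=1.07254 >1
So |R|<1 on (-1.5556, 0).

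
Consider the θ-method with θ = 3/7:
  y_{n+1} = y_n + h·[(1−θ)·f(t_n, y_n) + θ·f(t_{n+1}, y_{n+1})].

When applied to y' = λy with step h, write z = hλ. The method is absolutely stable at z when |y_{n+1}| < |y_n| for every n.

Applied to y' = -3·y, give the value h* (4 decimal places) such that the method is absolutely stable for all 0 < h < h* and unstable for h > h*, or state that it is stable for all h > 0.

Set f=λy, z=hλ:
  y_{n+1} = y_n + z·[4/7·y_n + 3/7·y_{n+1}] ⇒ (1 − 3/7z)y_{n+1} = (1 + 4/7z)y_n
  Hence R(z) = (1 + 4/7z)/(1 − 3/7z).

Need |R(x)|<1, x<0.
x=-0.71: |R|=0.4556
R=−1: 1+4/7x = −1+3/7x ⇒ -1/7x=2 ⇒ x=2/(-1/7)=-14.0000
Confirm numerically:
  x=-11.836: |R|=0.94909 <1
  x=-11.766: |R|=0.94718 <1
  x=-10.501: |R|=0.90912 <1
  x=-7.234: |R|=0.76427 <1
  x=-14.410: |R|=1.00816 >1
  x=-14.297: |R|=1.00595 >1
  x=-14.041: |R|=1.00083 >1
Interval (-14.0000, 0).

(-14.0000,0); λ=-3 ⇒ h* = (14)/3 = 4.6667.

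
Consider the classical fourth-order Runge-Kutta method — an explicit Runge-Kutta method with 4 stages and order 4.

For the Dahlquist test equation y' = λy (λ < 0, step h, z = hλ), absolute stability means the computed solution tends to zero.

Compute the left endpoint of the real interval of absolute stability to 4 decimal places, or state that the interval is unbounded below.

left endpoint -2.7853.

Test eqn y'=λy, z=hλ:
  order 4, 4-stage ⇒ R(z)=1+z+z^2/2+z^3/6+z^4/24
  (e.g. R(-0.73)=0.48345, |R|=0.48345)

Need |R(x)|<1, x<0.
x=-0.73: |R|=0.4834
|R(-2.7)|=0.8788 |R(-1.69)|=0.2735 |R(-1.58)|=0.2705
Bisect:
  x_lo=-3.4058 |R|=2.4158  x_hi=-0.3275 |R|=0.7208
  mid=-1.86662 |R|=0.29739 →hi
  mid=-2.63620 |R|=0.79751 →hi
  mid=-3.02099 |R|=1.41752 →lo
  mid=-2.82859 |R|=1.06727 →lo
  mid=-2.73239 |R|=0.92313 →hi
  mid=-2.78049 |R|=0.99279 →hi
  mid=-2.80454 |R|=1.02941 →lo
  mid=-2.79252 |R|=1.01095 →lo
  mid=-2.78650 |R|=1.00183 →lo
  mid=-2.78350 |R|=0.99730 →hi
  ...
  [-2.78538,-2.78519] ⇒ x*=-2.7853
So |R|<1 on (-2.7853, 0).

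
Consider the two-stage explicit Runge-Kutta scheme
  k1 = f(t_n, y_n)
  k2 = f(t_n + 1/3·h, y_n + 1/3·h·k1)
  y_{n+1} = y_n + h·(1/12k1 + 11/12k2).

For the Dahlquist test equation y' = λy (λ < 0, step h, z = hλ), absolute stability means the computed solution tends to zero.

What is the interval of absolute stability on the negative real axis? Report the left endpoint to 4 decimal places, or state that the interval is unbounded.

z∈(-3.2727,0).

On y'=λy, z=hλ:
  k1=λy_n ⇒ h·k1=z·y_n;  k2=λ(1+1/3z)y_n ⇒ h·k2=z(1+1/3z)y_n
  y_{n+1}/y_n = 1 + 1/12z + 11/12z(1+1/3z) = 1 + z + 11/36z²
  R(z) = 1 + z + 11/36z².

Boundary: |R(x)|=1, x<0.
x=-0.99: |R|=0.3095
R=1: x+11/36x²=0 ⇒ x=−36/11=-3.2727; min R=1−1/(4·11/36)=0.1818>−1
Confirm numerically:
  x=-2.299: |R|=0.31598 <1
  x=-1.930: |R|=0.20816 <1
  x=-1.589: |R|=0.18250 <1
  x=-3.758: |R|=1.55723 >1
  x=-3.381: |R|=1.11185 >1
  x=-3.340: |R|=1.06866 >1
So |R|<1 on (-3.2727, 0).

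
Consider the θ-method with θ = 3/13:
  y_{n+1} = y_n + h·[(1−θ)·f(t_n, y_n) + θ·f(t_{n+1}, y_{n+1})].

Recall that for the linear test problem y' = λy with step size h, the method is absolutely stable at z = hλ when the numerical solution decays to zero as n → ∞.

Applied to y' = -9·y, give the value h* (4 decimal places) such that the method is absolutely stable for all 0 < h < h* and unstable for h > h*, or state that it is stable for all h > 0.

Set f=λy, z=hλ:
  y_{n+1} = y_n + z·[10/13·y_n + 3/13·y_{n+1}] ⇒ (1 − 3/13z)y_{n+1} = (1 + 10/13z)y_n
  ⇒ R(z) = (1 + 10/13z)/(1 − 3/13z).

Boundary: |R(x)|=1, x<0.
x=-0.61: |R|=0.4653
R=−1: 1+10/13x = −1+3/13x ⇒ -7/13x=2 ⇒ x=2/(-7/13)=-3.7143
Confirm numerically:
  x=-3.384: |R|=0.90014 <1
  x=-3.175: |R|=0.83241 <1
  x=-3.122: |R|=0.81463 <1
  x=-1.783: |R|=0.26323 <1
  x=-4.129: |R|=1.11435 >1
  x=-3.799: |R|=1.02431 >1
Interval (-3.7143, 0).

(-3.7143,0); λ=-9 ⇒ h* = (26/7)/9 = 0.4127.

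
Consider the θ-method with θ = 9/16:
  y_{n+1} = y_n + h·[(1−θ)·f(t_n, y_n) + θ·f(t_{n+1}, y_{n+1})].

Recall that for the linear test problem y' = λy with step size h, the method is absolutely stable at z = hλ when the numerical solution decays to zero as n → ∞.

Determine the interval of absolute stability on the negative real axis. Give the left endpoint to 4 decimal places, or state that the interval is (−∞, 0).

(−∞, 0) — no finite endpoint.

Set f=λy, z=hλ:
  y_{n+1} = y_n + z·[7/16·y_n + 9/16·y_{n+1}] ⇒ (1 − 9/16z)y_{n+1} = (1 + 7/16z)y_n
  so R(z) = (1 + 7/16z)/(1 − 9/16z).

Solve |R(x)|<1 on ℝ⁻.
x=-0.74: |R|=0.4775
x=-2: |R|=0.0588
x=-10: |R|=0.5094
x=-100: |R|=0.7467
θ=9/16≥1/2 ⇒ |1+7/16x|<|1−9/16x| ∀x<0 ⇒ interval (−∞,0).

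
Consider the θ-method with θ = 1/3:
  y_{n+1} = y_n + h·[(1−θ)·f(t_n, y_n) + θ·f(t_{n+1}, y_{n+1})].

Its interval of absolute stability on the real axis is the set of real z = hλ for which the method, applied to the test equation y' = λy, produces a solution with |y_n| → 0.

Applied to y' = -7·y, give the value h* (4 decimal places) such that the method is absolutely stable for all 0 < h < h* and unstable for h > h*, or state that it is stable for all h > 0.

(-6.0000,0); λ=-7 ⇒ h* = (6)/7 = 0.8571.

With y'=λy (z=hλ):
  y_{n+1} = y_n + z·[2/3·y_n + 1/3·y_{n+1}] ⇒ (1 − 1/3z)y_{n+1} = (1 + 2/3z)y_n
  so R(z) = (1 + 2/3z)/(1 − 1/3z).

Find x<0 with |R(x)|<1.
x=-0.57: |R|=0.5210
R=−1: 1+2/3x = −1+1/3x ⇒ -1/3x=2 ⇒ x=2/(-1/3)=-6.0000
Confirm numerically:
  x=-5.332: |R|=0.91983 <1
  x=-3.937: |R|=0.70261 <1
  x=-2.850: |R|=0.46154 <1
  x=-6.447: |R|=1.04732 >1
  x=-6.025: |R|=1.00277 >1
Interval (-6.0000, 0).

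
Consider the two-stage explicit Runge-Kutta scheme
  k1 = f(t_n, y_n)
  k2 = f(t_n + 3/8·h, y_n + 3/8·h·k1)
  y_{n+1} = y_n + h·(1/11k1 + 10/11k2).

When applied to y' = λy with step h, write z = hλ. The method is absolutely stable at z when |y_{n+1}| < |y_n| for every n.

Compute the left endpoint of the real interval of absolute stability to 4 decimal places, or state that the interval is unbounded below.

Test eqn y'=λy, z=hλ:
  k1=λy_n ⇒ h·k1=z·y_n;  k2=λ(1+3/8z)y_n ⇒ h·k2=z(1+3/8z)y_n
  y_{n+1}/y_n = 1 + 1/11z + 10/11z(1+3/8z) = 1 + z + 15/44z²
  Hence R(z) = 1 + z + 15/44z².

Solve |R(x)|<1 on ℝ⁻.
x=-0.53: |R|=0.5658
R=1: x+15/44x²=0 ⇒ x=−44/15=-2.9333; min R=1−1/(4·15/44)=0.2667>−1
Confirm numerically:
  x=-2.413: |R|=0.57197 <1
  x=-2.261: |R|=0.48177 <1
  x=-2.136: |R|=0.41940 <1
  x=-1.594: |R|=0.27219 <1
  x=-3.297: |R|=1.40875 >1
  x=-3.181: |R|=1.26858 >1
  x=-3.162: |R|=1.24649 >1
Stable set (-2.9333, 0).

left endpoint -2.9333.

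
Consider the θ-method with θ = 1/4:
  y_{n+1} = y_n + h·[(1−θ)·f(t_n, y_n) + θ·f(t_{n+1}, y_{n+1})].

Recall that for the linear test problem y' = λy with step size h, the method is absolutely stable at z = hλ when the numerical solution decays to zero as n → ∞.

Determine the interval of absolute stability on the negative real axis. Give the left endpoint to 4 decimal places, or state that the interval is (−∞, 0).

With y'=λy (z=hλ):
  y_{n+1} = y_n + z·[3/4·y_n + 1/4·y_{n+1}] ⇒ (1 − 1/4z)y_{n+1} = (1 + 3/4z)y_n
  so R(z) = (1 + 3/4z)/(1 − 1/4z).

Find x<0 with |R(x)|<1.
x=-1.24: |R|=0.0534
R=−1: 1+3/4x = −1+1/4x ⇒ -1/2x=2 ⇒ x=2/(-1/2)=-4.0000
Confirm numerically:
  x=-3.532: |R|=0.87573 <1
  x=-3.041: |R|=0.72760 <1
  x=-3.032: |R|=0.72469 <1
  x=-4.493: |R|=1.11610 >1
  x=-4.184: |R|=1.04497 >1
  x=-4.141: |R|=1.03464 >1
So |R|<1 on (-4.0000, 0).

(-4.0000, 0).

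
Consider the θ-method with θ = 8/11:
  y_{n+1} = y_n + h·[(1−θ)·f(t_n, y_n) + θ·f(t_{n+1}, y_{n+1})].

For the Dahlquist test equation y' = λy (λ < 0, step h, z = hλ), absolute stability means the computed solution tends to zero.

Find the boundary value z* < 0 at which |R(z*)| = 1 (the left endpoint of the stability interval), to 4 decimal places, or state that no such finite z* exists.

On y'=λy, z=hλ:
  y_{n+1} = y_n + z·[3/11·y_n + 8/11·y_{n+1}] ⇒ (1 − 8/11z)y_{n+1} = (1 + 3/11z)y_n
  Hence R(z) = (1 + 3/11z)/(1 − 8/11z).

Solve |R(x)|<1 on ℝ⁻.
x=-0.5: |R|=0.6333
x=-2: |R|=0.1852
x=-10: |R|=0.2088
x=-100: |R|=0.3564
θ=8/11≥1/2 ⇒ |1+3/11x|<|1−8/11x| ∀x<0 ⇒ stable on all of ℝ⁻.

interval (−∞, 0).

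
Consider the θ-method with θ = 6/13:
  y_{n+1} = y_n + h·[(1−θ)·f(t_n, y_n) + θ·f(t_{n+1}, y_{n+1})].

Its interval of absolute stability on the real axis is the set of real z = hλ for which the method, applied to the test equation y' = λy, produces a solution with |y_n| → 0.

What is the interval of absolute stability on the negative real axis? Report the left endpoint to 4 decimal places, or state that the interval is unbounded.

Test eqn y'=λy, z=hλ:
  y_{n+1} = y_n + z·[7/13·y_n + 6/13·y_{n+1}] ⇒ (1 − 6/13z)y_{n+1} = (1 + 7/13z)y_n
  R(z) = (1 + 7/13z)/(1 − 6/13z).

Boundary: |R(x)|=1, x<0.
x=-1.54: |R|=0.0998
R=−1: 1+7/13x = −1+6/13x ⇒ -1/13x=2 ⇒ x=2/(-1/13)=-26.0000
Confirm numerically:
  x=-25.015: |R|=0.99396 <1
  x=-16.074: |R|=0.90931 <1
  x=-12.448: |R|=0.84545 <1
  x=-10.540: |R|=0.79722 <1
  x=-26.538: |R|=1.00312 >1
  x=-26.298: |R|=1.00174 >1
So |R|<1 on (-26.0000, 0).

z∈(-26.0000,0).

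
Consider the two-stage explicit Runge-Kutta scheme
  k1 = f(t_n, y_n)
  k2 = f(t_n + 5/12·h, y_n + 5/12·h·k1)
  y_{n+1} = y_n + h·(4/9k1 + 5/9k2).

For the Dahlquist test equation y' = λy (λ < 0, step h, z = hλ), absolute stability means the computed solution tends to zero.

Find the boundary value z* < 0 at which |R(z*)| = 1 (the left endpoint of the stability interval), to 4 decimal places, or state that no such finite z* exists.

z* = -4.3200.

Set f=λy, z=hλ:
  k1=λy_n ⇒ h·k1=z·y_n;  k2=λ(1+5/12z)y_n ⇒ h·k2=z(1+5/12z)y_n
  y_{n+1}/y_n = 1 + 4/9z + 5/9z(1+5/12z) = 1 + z + 25/108z²
  so R(z) = 1 + z + 25/108z².

Boundary: |R(x)|=1, x<0.
x=-1.35: |R|=0.0719
R=1: x+25/108x²=0 ⇒ x=−108/25=-4.3200; min R=1−1/(4·25/108)=-0.0800>−1
Confirm numerically:
  x=-3.878: |R|=0.60322 <1
  x=-3.561: |R|=0.37435 <1
  x=-3.056: |R|=0.10584 <1
  x=-2.980: |R|=0.07565 <1
  x=-4.899: |R|=1.65660 >1
  x=-4.693: |R|=1.40521 >1
So |R|<1 on (-4.3200, 0).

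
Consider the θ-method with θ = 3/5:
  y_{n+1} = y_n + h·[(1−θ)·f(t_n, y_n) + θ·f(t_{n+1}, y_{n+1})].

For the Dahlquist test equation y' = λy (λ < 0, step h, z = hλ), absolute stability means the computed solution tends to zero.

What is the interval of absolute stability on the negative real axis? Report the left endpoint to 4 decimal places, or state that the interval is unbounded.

interval (−∞, 0).

With y'=λy (z=hλ):
  y_{n+1} = y_n + z·[2/5·y_n + 3/5·y_{n+1}] ⇒ (1 − 3/5z)y_{n+1} = (1 + 2/5z)y_n
  ⇒ R(z) = (1 + 2/5z)/(1 − 3/5z).

Boundary: |R(x)|=1, x<0.
x=-1.46: |R|=0.2217
x=-2: |R|=0.0909
x=-10: |R|=0.4286
x=-100: |R|=0.6393
θ=3/5≥1/2 ⇒ |1+2/5x|<|1−3/5x| ∀x<0 ⇒ stable on all of ℝ⁻.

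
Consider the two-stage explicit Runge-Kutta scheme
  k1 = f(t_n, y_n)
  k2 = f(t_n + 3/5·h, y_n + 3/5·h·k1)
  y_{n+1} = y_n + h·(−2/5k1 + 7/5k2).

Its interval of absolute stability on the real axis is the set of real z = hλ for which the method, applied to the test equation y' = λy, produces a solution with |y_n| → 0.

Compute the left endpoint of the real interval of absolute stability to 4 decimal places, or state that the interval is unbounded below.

Test eqn y'=λy, z=hλ:
  k1=λy_n ⇒ h·k1=z·y_n;  k2=λ(1+3/5z)y_n ⇒ h·k2=z(1+3/5z)y_n
  y_{n+1}/y_n = 1 − 2/5z + 7/5z(1+3/5z) = 1 + z + 21/25z²
  ⇒ R(z) = 1 + z + 21/25z².

Find x<0 with |R(x)|<1.
x=-1.34: |R|=1.1683
R=1: x+21/25x²=0 ⇒ x=−25/21=-1.1905; min R=1−1/(4·21/25)=0.7024>−1
Confirm numerically:
  x=-0.601: |R|=0.70241 <1
  x=-0.542: |R|=0.70476 <1
  x=-0.489: |R|=0.71186 <1
  x=-1.527: |R|=1.43165 >1
  x=-1.222: |R|=1.03236 >1
So |R|<1 on (-1.1905, 0).

z* = -1.1905.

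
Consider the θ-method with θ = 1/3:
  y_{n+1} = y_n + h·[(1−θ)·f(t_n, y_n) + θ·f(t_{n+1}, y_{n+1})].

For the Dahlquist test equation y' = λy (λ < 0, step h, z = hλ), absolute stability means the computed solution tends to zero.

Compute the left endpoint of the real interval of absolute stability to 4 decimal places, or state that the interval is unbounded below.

z* = -6.0000.

On y'=λy, z=hλ:
  y_{n+1} = y_n + z·[2/3·y_n + 1/3·y_{n+1}] ⇒ (1 − 1/3z)y_{n+1} = (1 + 2/3z)y_n
  ⇒ R(z) = (1 + 2/3z)/(1 − 1/3z).

Solve |R(x)|<1 on ℝ⁻.
x=-1.65: |R|=0.0645
R=−1: 1+2/3x = −1+1/3x ⇒ -1/3x=2 ⇒ x=2/(-1/3)=-6.0000
Confirm numerically:
  x=-2.942: |R|=0.48536 <1
  x=-2.693: |R|=0.41911 <1
  x=-2.675: |R|=0.41410 <1
  x=-6.592: |R|=1.06172 >1
  x=-6.341: |R|=1.03651 >1
Interval (-6.0000, 0).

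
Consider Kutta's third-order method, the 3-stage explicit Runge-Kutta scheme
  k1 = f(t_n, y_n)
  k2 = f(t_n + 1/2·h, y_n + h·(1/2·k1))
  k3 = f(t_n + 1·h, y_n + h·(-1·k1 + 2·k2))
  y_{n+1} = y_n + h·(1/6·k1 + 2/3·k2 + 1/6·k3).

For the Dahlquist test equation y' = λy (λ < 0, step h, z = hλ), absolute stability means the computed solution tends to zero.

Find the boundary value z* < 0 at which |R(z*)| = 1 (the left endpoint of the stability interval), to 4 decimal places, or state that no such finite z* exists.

z* = -2.5127.

With y'=λy (z=hλ):
  order 3, 3-stage ⇒ R(z)=1+z+z^2/2+z^3/6
  (e.g. R(-0.87)=0.39870, |R|=0.39870)

Solve |R(x)|<1 on ℝ⁻.
x=-0.87: |R|=0.3987
|R(-1.43)|=0.1051 |R(-1.31)|=0.1734 |R(-0.93)|=0.3684
Bisect:
  x_lo=-3.3300 |R|=2.9397  x_hi=-0.1586 |R|=0.8533
  mid=-1.74426 |R|=0.10751 →hi
  mid=-2.53711 |R|=1.04051 →lo
  mid=-2.14068 |R|=0.48438 →hi
  mid=-2.33890 |R|=0.73614 →hi
  mid=-2.43800 |R|=0.88126 →hi
  mid=-2.48755 |R|=0.95906 →hi
  mid=-2.51233 |R|=0.99932 →hi
  ...
  [-2.51291,-2.51272] ⇒ x*=-2.5127
Stable set (-2.5127, 0).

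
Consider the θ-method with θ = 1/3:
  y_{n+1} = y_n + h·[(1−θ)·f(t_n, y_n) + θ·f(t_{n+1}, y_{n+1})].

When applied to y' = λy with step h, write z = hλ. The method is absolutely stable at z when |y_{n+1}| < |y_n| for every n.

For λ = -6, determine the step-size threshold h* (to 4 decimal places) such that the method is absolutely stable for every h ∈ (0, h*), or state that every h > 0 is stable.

(-6.0000,0); λ=-6 ⇒ h* = (6)/6 = 1.0000.

On y'=λy, z=hλ:
  y_{n+1} = y_n + z·[2/3·y_n + 1/3·y_{n+1}] ⇒ (1 − 1/3z)y_{n+1} = (1 + 2/3z)y_n
  Hence R(z) = (1 + 2/3z)/(1 − 1/3z).

Find x<0 with |R(x)|<1.
x=-1.22: |R|=0.1327
R=−1: 1+2/3x = −1+1/3x ⇒ -1/3x=2 ⇒ x=2/(-1/3)=-6.0000
Confirm numerically:
  x=-5.207: |R|=0.90338 <1
  x=-4.812: |R|=0.84793 <1
  x=-3.791: |R|=0.67472 <1
  x=-2.828: |R|=0.45573 <1
  x=-6.594: |R|=1.06191 >1
  x=-6.220: |R|=1.02386 >1
So |R|<1 on (-6.0000, 0).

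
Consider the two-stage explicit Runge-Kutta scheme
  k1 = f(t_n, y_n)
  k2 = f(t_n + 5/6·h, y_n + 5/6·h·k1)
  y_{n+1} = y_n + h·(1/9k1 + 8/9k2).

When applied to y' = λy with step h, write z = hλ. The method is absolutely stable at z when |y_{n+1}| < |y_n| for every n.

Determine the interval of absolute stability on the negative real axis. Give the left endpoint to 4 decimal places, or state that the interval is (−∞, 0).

Test eqn y'=λy, z=hλ:
  k1=λy_n ⇒ h·k1=z·y_n;  k2=λ(1+5/6z)y_n ⇒ h·k2=z(1+5/6z)y_n
  y_{n+1}/y_n = 1 + 1/9z + 8/9z(1+5/6z) = 1 + z + 20/27z²
  ⇒ R(z) = 1 + z + 20/27z².

Solve |R(x)|<1 on ℝ⁻.
x=-0.96: |R|=0.7227
R=1: x+20/27x²=0 ⇒ x=−27/20=-1.3500; min R=1−1/(4·20/27)=0.6625>−1
Confirm numerically:
  x=-0.850: |R|=0.68519 <1
  x=-0.644: |R|=0.66321 <1
  x=-0.566: |R|=0.67130 <1
  x=-0.552: |R|=0.67371 <1
  x=-1.911: |R|=1.79413 >1
  x=-1.780: |R|=1.56696 >1
  x=-1.592: |R|=1.28538 >1
Stable set (-1.3500, 0).

(-1.3500, 0).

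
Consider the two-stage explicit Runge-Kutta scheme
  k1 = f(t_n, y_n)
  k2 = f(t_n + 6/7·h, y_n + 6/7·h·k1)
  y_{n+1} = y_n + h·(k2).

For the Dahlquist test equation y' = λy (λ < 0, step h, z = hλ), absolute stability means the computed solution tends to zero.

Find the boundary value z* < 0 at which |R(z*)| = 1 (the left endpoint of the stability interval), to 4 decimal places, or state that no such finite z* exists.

z* = -1.1667.

Test eqn y'=λy, z=hλ:
  k1=λy_n ⇒ h·k1=z·y_n;  k2=λ(1+6/7z)y_n ⇒ h·k2=z(1+6/7z)y_n
  y_{n+1}/y_n = 1 + z(1+6/7z) = 1 + z + 6/7z²
  ⇒ R(z) = 1 + z + 6/7z².

Solve |R(x)|<1 on ℝ⁻.
x=-1.08: |R|=0.9198
R=1: x+6/7x²=0 ⇒ x=−7/6=-1.1667; min R=1−1/(4·6/7)=0.7083>−1
Confirm numerically:
  x=-1.081: |R|=0.92062 <1
  x=-1.074: |R|=0.91469 <1
  x=-0.721: |R|=0.72458 <1
  x=-1.732: |R|=1.83928 >1
  x=-1.385: |R|=1.25919 >1
Interval (-1.1667, 0).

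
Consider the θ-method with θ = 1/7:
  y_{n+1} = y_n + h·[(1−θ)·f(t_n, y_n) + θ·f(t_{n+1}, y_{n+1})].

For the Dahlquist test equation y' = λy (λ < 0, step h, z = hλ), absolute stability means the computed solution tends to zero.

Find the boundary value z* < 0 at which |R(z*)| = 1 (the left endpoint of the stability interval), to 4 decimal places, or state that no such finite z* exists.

z* = -2.8000.

With y'=λy (z=hλ):
  y_{n+1} = y_n + z·[6/7·y_n + 1/7·y_{n+1}] ⇒ (1 − 1/7z)y_{n+1} = (1 + 6/7z)y_n
  Hence R(z) = (1 + 6/7z)/(1 − 1/7z).

Boundary: |R(x)|=1, x<0.
x=-0.37: |R|=0.6486
R=−1: 1+6/7x = −1+1/7x ⇒ -5/7x=2 ⇒ x=2/(-5/7)=-2.8000
Confirm numerically:
  x=-2.682: |R|=0.93906 <1
  x=-2.588: |R|=0.88945 <1
  x=-2.408: |R|=0.79167 <1
  x=-3.361: |R|=1.27073 >1
  x=-3.228: |R|=1.20923 >1
  x=-3.150: |R|=1.17241 >1
Stable set (-2.8000, 0).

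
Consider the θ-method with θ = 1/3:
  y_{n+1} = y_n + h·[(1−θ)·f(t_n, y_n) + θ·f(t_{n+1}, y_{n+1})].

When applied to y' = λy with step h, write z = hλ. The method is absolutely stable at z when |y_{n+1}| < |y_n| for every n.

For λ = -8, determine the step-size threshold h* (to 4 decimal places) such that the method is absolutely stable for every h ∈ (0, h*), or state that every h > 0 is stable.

Set f=λy, z=hλ:
  y_{n+1} = y_n + z·[2/3·y_n + 1/3·y_{n+1}] ⇒ (1 − 1/3z)y_{n+1} = (1 + 2/3z)y_n
  ⇒ R(z) = (1 + 2/3z)/(1 − 1/3z).

Find x<0 with |R(x)|<1.
x=-0.89: |R|=0.3136
R=−1: 1+2/3x = −1+1/3x ⇒ -1/3x=2 ⇒ x=2/(-1/3)=-6.0000
Confirm numerically:
  x=-4.290: |R|=0.76543 <1
  x=-3.537: |R|=0.62322 <1
  x=-3.371: |R|=0.58735 <1
  x=-2.786: |R|=0.44452 <1
  x=-6.597: |R|=1.06221 >1
  x=-6.343: |R|=1.03671 >1
Stable set (-6.0000, 0).

(-6.0000,0); λ=-8 ⇒ h* = (6)/8 = 0.7500.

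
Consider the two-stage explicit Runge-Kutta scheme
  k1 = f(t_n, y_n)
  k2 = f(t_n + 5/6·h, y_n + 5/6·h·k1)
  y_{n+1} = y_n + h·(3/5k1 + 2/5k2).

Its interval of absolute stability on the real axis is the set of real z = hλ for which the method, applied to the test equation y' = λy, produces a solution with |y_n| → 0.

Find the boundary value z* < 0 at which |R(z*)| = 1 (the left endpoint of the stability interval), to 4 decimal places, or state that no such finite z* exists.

z* = -3.0000.

Test eqn y'=λy, z=hλ:
  k1=λy_n ⇒ h·k1=z·y_n;  k2=λ(1+5/6z)y_n ⇒ h·k2=z(1+5/6z)y_n
  y_{n+1}/y_n = 1 + 3/5z + 2/5z(1+5/6z) = 1 + z + 1/3z²
  so R(z) = 1 + z + 1/3z².

Boundary: |R(x)|=1, x<0.
x=-1.27: |R|=0.2676
R=1: x+1/3x²=0 ⇒ x=−3=-3.0000; min R=1−1/(4·1/3)=0.2500>−1
Confirm numerically:
  x=-2.620: |R|=0.66813 <1
  x=-2.121: |R|=0.37855 <1
  x=-1.749: |R|=0.27067 <1
  x=-1.437: |R|=0.25132 <1
  x=-3.455: |R|=1.52401 >1
  x=-3.087: |R|=1.08952 >1
  x=-3.080: |R|=1.08213 >1
Interval (-3.0000, 0).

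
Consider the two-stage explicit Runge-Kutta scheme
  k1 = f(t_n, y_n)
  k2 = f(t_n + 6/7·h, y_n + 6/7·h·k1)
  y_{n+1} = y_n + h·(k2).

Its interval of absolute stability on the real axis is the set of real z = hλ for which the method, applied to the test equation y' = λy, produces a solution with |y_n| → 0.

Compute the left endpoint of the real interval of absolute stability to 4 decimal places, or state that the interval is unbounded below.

z* = -1.1667.

Test eqn y'=λy, z=hλ:
  k1=λy_n ⇒ h·k1=z·y_n;  k2=λ(1+6/7z)y_n ⇒ h·k2=z(1+6/7z)y_n
  y_{n+1}/y_n = 1 + z(1+6/7z) = 1 + z + 6/7z²
  R(z) = 1 + z + 6/7z².

Solve |R(x)|<1 on ℝ⁻.
x=-0.91: |R|=0.7998
R=1: x+6/7x²=0 ⇒ x=−7/6=-1.1667; min R=1−1/(4·6/7)=0.7083>−1
Confirm numerically:
  x=-1.071: |R|=0.91218 <1
  x=-1.031: |R|=0.88011 <1
  x=-0.832: |R|=0.76133 <1
  x=-0.539: |R|=0.71002 <1
  x=-1.367: |R|=1.23473 >1
  x=-1.239: |R|=1.07682 >1
So |R|<1 on (-1.1667, 0).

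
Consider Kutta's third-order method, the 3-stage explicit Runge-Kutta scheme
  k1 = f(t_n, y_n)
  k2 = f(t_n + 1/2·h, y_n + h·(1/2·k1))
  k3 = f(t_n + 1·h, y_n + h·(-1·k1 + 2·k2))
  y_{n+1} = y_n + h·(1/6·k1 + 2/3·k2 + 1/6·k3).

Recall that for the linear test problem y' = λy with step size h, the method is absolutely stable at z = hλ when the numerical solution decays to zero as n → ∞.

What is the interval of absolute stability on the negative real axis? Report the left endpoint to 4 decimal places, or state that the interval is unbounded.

z∈(-2.5127,0).

On y'=λy, z=hλ:
  order 3, 3-stage ⇒ R(z)=1+z+z^2/2+z^3/6
  (e.g. R(-1.53)=0.04352, |R|=0.04352)

Need |R(x)|<1, x<0.
x=-1.53: |R|=0.0435
|R(-2.37)|=0.7802 |R(-2.22)|=0.5793 |R(-1.98)|=0.3135
Bisect:
  x_lo=-3.2487 |R|=2.6860  x_hi=-0.3347 |R|=0.7151
  mid=-1.79168 |R|=0.14521 →hi
  mid=-2.52017 |R|=1.01225 →lo
  mid=-2.15593 |R|=0.50205 →hi
  mid=-2.33805 |R|=0.73496 →hi
  mid=-2.42911 |R|=0.86768 →hi
  mid=-2.47464 |R|=0.93844 →hi
  mid=-2.49741 |R|=0.97496 →hi
  mid=-2.50879 |R|=0.99351 →hi
  ...
  [-2.51288,-2.51270] ⇒ x*=-2.5127
So |R|<1 on (-2.5127, 0).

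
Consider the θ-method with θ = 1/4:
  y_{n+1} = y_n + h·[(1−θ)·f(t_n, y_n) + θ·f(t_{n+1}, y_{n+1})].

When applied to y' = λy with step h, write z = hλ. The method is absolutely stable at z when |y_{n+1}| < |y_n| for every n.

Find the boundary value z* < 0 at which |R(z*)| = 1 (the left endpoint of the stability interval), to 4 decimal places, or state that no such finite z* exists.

On y'=λy, z=hλ:
  y_{n+1} = y_n + z·[3/4·y_n + 1/4·y_{n+1}] ⇒ (1 − 1/4z)y_{n+1} = (1 + 3/4z)y_n
  R(z) = (1 + 3/4z)/(1 − 1/4z).

Boundary: |R(x)|=1, x<0.
x=-0.58: |R|=0.4934
R=−1: 1+3/4x = −1+1/4x ⇒ -1/2x=2 ⇒ x=2/(-1/2)=-4.0000
Confirm numerically:
  x=-2.339: |R|=0.47594 <1
  x=-2.183: |R|=0.41226 <1
  x=-2.031: |R|=0.34704 <1
  x=-1.943: |R|=0.30776 <1
  x=-4.596: |R|=1.13867 >1
  x=-4.403: |R|=1.09592 >1
  x=-4.365: |R|=1.08727 >1
So |R|<1 on (-4.0000, 0).

left endpoint -4.0000.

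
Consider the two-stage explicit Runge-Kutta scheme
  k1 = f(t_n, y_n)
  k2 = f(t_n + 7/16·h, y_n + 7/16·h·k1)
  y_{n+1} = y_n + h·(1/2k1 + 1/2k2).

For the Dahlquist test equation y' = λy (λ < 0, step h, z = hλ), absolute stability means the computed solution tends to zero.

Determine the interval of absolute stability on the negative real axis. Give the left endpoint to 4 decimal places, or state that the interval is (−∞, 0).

On y'=λy, z=hλ:
  k1=λy_n ⇒ h·k1=z·y_n;  k2=λ(1+7/16z)y_n ⇒ h·k2=z(1+7/16z)y_n
  y_{n+1}/y_n = 1 + 1/2z + 1/2z(1+7/16z) = 1 + z + 7/32z²
  Hence R(z) = 1 + z + 7/32z².

Boundary: |R(x)|=1, x<0.
x=-0.68: |R|=0.4212
R=1: x+7/32x²=0 ⇒ x=−32/7=-4.5714; min R=1−1/(4·7/32)=-0.1429>−1
Confirm numerically:
  x=-4.049: |R|=0.53728 <1
  x=-2.775: |R|=0.09049 <1
  x=-2.020: |R|=0.12741 <1
  x=-1.875: |R|=0.10596 <1
  x=-4.958: |R|=1.41926 >1
  x=-4.838: |R|=1.28212 >1
So |R|<1 on (-4.5714, 0).

(-4.5714, 0).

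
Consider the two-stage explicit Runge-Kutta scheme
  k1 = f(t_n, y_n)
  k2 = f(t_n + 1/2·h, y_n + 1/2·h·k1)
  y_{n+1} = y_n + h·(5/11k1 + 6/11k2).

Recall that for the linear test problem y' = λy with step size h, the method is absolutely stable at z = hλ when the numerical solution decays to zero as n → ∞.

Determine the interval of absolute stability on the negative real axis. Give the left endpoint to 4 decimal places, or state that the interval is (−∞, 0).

(-3.6667, 0).

Test eqn y'=λy, z=hλ:
  k1=λy_n ⇒ h·k1=z·y_n;  k2=λ(1+1/2z)y_n ⇒ h·k2=z(1+1/2z)y_n
  y_{n+1}/y_n = 1 + 5/11z + 6/11z(1+1/2z) = 1 + z + 3/11z²
  R(z) = 1 + z + 3/11z².

Solve |R(x)|<1 on ℝ⁻.
x=-1.77: |R|=0.0844
R=1: x+3/11x²=0 ⇒ x=−11/3=-3.6667; min R=1−1/(4·3/11)=0.0833>−1
Confirm numerically:
  x=-2.806: |R|=0.34136 <1
  x=-2.566: |R|=0.22973 <1
  x=-2.318: |R|=0.14740 <1
  x=-1.720: |R|=0.08684 <1
  x=-4.185: |R|=1.59161 >1
  x=-3.803: |R|=1.14140 >1
Interval (-3.6667, 0).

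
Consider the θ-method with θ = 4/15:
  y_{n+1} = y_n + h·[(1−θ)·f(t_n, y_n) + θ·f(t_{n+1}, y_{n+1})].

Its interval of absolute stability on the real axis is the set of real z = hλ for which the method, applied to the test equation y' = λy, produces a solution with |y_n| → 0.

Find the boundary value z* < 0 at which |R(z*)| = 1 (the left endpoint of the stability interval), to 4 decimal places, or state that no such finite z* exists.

left endpoint -4.2857.

Set f=λy, z=hλ:
  y_{n+1} = y_n + z·[11/15·y_n + 4/15·y_{n+1}] ⇒ (1 − 4/15z)y_{n+1} = (1 + 11/15z)y_n
  R(z) = (1 + 11/15z)/(1 − 4/15z).

Find x<0 with |R(x)|<1.
x=-1.26: |R|=0.0569
R=−1: 1+11/15x = −1+4/15x ⇒ -7/15x=2 ⇒ x=2/(-7/15)=-4.2857
Confirm numerically:
  x=-3.357: |R|=0.77132 <1
  x=-1.823: |R|=0.22667 <1
  x=-1.787: |R|=0.21027 <1
  x=-4.764: |R|=1.09831 >1
  x=-4.507: |R|=1.04690 >1
Stable set (-4.2857, 0).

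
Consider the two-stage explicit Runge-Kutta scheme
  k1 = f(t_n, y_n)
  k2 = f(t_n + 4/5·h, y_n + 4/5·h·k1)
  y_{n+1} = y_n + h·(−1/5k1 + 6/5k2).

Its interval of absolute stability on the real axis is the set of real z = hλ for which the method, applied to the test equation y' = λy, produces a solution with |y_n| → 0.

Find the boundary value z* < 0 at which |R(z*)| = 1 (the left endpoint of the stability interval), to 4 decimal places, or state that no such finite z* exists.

On y'=λy, z=hλ:
  k1=λy_n ⇒ h·k1=z·y_n;  k2=λ(1+4/5z)y_n ⇒ h·k2=z(1+4/5z)y_n
  y_{n+1}/y_n = 1 − 1/5z + 6/5z(1+4/5z) = 1 + z + 24/25z²
  R(z) = 1 + z + 24/25z².

Solve |R(x)|<1 on ℝ⁻.
x=-0.53: |R|=0.7397
R=1: x+24/25x²=0 ⇒ x=−25/24=-1.0417; min R=1−1/(4·24/25)=0.7396>−1
Confirm numerically:
  x=-0.848: |R|=0.84234 <1
  x=-0.700: |R|=0.77040 <1
  x=-0.685: |R|=0.76546 <1
  x=-0.667: |R|=0.76009 <1
  x=-1.504: |R|=1.66754 >1
  x=-1.484: |R|=1.63017 >1
Interval (-1.0417, 0).

left endpoint -1.0417.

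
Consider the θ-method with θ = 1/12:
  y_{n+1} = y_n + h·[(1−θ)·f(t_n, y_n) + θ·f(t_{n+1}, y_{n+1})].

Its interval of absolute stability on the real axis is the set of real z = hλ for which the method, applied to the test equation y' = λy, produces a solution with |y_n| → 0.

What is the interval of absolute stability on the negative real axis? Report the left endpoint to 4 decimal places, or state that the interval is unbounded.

z∈(-2.4000,0).

Set f=λy, z=hλ:
  y_{n+1} = y_n + z·[11/12·y_n + 1/12·y_{n+1}] ⇒ (1 − 1/12z)y_{n+1} = (1 + 11/12z)y_n
  Hence R(z) = (1 + 11/12z)/(1 − 1/12z).

Need |R(x)|<1, x<0.
x=-0.44: |R|=0.5756
R=−1: 1+11/12x = −1+1/12x ⇒ -5/6x=2 ⇒ x=2/(-5/6)=-2.4000
Confirm numerically:
  x=-2.286: |R|=0.92020 <1
  x=-2.201: |R|=0.85987 <1
  x=-2.128: |R|=0.80747 <1
  x=-1.818: |R|=0.57881 <1
  x=-2.916: |R|=1.34594 >1
  x=-2.738: |R|=1.22934 >1
  x=-2.628: |R|=1.15587 >1
Interval (-2.4000, 0).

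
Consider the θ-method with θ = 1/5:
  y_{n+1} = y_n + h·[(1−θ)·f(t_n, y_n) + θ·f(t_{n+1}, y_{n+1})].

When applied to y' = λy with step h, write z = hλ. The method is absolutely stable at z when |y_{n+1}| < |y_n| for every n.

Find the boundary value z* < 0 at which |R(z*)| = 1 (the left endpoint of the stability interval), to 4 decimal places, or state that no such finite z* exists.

z* = -3.3333.

With y'=λy (z=hλ):
  y_{n+1} = y_n + z·[4/5·y_n + 1/5·y_{n+1}] ⇒ (1 − 1/5z)y_{n+1} = (1 + 4/5z)y_n
  ⇒ R(z) = (1 + 4/5z)/(1 − 1/5z).

Need |R(x)|<1, x<0.
x=-0.84: |R|=0.2808
R=−1: 1+4/5x = −1+1/5x ⇒ -3/5x=2 ⇒ x=2/(-3/5)=-3.3333
Confirm numerically:
  x=-2.153: |R|=0.50496 <1
  x=-1.849: |R|=0.34983 <1
  x=-1.612: |R|=0.21900 <1
  x=-3.795: |R|=1.15748 >1
  x=-3.674: |R|=1.11782 >1
Interval (-3.3333, 0).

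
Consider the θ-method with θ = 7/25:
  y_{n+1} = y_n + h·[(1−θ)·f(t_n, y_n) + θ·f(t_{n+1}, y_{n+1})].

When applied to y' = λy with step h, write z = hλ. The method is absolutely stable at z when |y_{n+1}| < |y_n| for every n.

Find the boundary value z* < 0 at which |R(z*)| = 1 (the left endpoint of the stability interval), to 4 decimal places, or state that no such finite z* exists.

z* = -4.5455.

On y'=λy, z=hλ:
  y_{n+1} = y_n + z·[18/25·y_n + 7/25·y_{n+1}] ⇒ (1 − 7/25z)y_{n+1} = (1 + 18/25z)y_n
  R(z) = (1 + 18/25z)/(1 − 7/25z).

Boundary: |R(x)|=1, x<0.
x=-1.59: |R|=0.1002
R=−1: 1+18/25x = −1+7/25x ⇒ -11/25x=2 ⇒ x=2/(-11/25)=-4.5455
Confirm numerically:
  x=-4.291: |R|=0.94914 <1
  x=-4.256: |R|=0.94189 <1
  x=-4.127: |R|=0.91458 <1
  x=-3.177: |R|=0.68134 <1
  x=-4.912: |R|=1.06790 >1
  x=-4.897: |R|=1.06523 >1
So |R|<1 on (-4.5455, 0).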